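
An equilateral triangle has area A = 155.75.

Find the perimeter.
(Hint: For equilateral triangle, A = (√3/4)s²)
A = (√3/4)s²  ⇒  s² = 4A/√3 = 4·155.75/√3 = 623/1.73205 ≈ 359.689
s ≈ √359.689 ≈ 18.9655
Perimeter = 3s ≈ 3·18.9655 ≈ 56.8964

Perimeter = 56.9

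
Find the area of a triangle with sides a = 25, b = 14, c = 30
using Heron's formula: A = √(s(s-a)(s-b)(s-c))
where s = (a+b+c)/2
s = (25 + 14 + 30)/2 = 69/2 = 34.5
s − a = 9.5, s − b = 20.5, s − c = 4.5
s(s−a)(s−b)(s−c) = 34.5·9.5·20.5·4.5 = 30234.9375
Area = √30234.9375 ≈ 173.882

s = 34.5, Area = 173.9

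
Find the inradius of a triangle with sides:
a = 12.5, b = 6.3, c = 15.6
r = Area/s where s is the semi-perimeter.
s = (12.5 + 6.3 + 15.6)/2 = 34.4/2 = 17.2
Area = √(s(s−a)(s−b)(s−c)) = √(17.2·4.7·10.9·1.6) ≈ √1409.85 ≈ 37.548
r ≈ 37.548/17.2 ≈ 2.18302

r = 2.183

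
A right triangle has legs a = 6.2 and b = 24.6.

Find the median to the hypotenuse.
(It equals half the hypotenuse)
Hypotenuse c = √(a² + b²) = √(38.44 + 605.16) = √643.6 ≈ 25.3693
Median to hypotenuse = c/2 ≈ 25.3693/2 ≈ 12.6846

Median = 12.68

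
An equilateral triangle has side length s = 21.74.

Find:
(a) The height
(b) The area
(a) The height splits the triangle into two 30-60-90 halves: h = s·√3/2 = 21.74·1.73205/2 ≈ 37.6548/2 ≈ 18.8274
(b) Area = (√3/4)·s² = (√3/4)·21.74² = (√3/4)·472.6276 ≈ 0.433013·472.6276 ≈ 204.654

Height = 18.83, Area = 204.7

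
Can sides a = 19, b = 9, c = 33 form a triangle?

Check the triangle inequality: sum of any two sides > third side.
a + b vs c: 19 + 9 = 28 ≤ 33  ✗
a + c vs b: 19 + 33 = 52 > 9  ✓
b + c vs a: 9 + 33 = 42 > 19  ✓

No: 19 + 9 = 28 is not > 33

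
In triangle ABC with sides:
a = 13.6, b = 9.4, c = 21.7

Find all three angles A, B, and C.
Law of cosines for each angle (a² = 184.96, b² = 88.36, c² = 470.89):
cos(A) = (b² + c² − a²)/(2bc) = (88.36 + 470.89 − 184.96)/(2·9.4·21.7) = 374.29/407.96 ≈ 0.917467  ⇒  A ≈ 23.4414°
cos(B) = (a² + c² − b²)/(2ac) = (184.96 + 470.89 − 88.36)/(2·13.6·21.7) = 567.49/590.24 ≈ 0.961456  ⇒  B ≈ 15.9595°
cos(C) = (a² + b² − c²)/(2ab) = (184.96 + 88.36 − 470.89)/(2·13.6·9.4) = -197.57/255.68 ≈ -0.772724  ⇒  C ≈ 140.599°
Check: A + B + C ≈ 180°

A = 23.44°, B = 15.96°, C = 140.6°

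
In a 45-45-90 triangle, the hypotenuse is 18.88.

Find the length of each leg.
In a 45-45-90 triangle hypotenuse = leg·√2, so leg = hypotenuse/√2.
Leg = 18.88/√2 ≈ 18.88/1.41421 ≈ 13.3502

Each leg = 13.35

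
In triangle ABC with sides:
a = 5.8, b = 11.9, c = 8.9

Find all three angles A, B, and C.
Law of cosines for each angle (a² = 33.64, b² = 141.61, c² = 79.21):
cos(A) = (b² + c² − a²)/(2bc) = (141.61 + 79.21 − 33.64)/(2·11.9·8.9) = 187.18/211.82 ≈ 0.883675  ⇒  A ≈ 27.9111°
cos(B) = (a² + c² − b²)/(2ac) = (33.64 + 79.21 − 141.61)/(2·5.8·8.9) = -28.76/103.24 ≈ -0.278574  ⇒  B ≈ 106.175°
cos(C) = (a² + b² − c²)/(2ab) = (33.64 + 141.61 − 79.21)/(2·5.8·11.9) = 96.04/138.04 ≈ 0.69574  ⇒  C ≈ 45.9138°
Check: A + B + C ≈ 180°

A = 27.91°, B = 106.2°, C = 45.91°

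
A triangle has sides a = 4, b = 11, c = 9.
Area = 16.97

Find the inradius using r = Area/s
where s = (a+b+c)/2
s = (4 + 11 + 9)/2 = 24/2 = 12
r = Area/s = 16.97/12 ≈ 1.41417

r = 1.414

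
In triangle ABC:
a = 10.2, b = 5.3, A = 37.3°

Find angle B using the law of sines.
a/sin(A) = b/sin(B)  ⇒  sin(B) = b·sin(A)/a = 5.3·sin(37.3°)/10.2
sin(37.3°) ≈ 0.605988
sin(B) ≈ 5.3·0.605988/10.2 ≈ 3.21174/10.2 ≈ 0.314876
B = arcsin(0.314876) ≈ 18.3533°
(Since b ≤ a we need B ≤ A, so the obtuse alternative 180° − 18.3533° ≈ 161.647° is rejected.)

B = 18.35°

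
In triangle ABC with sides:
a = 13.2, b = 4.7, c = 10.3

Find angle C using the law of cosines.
c² = a² + b² − 2ab·cos(C)  ⇒  cos(C) = (a² + b² − c²)/(2ab)
cos(C) = (13.2² + 4.7² − 10.3²)/(2·13.2·4.7) = (174.24 + 22.09 − 106.09)/124.08 = 90.24/124.08 ≈ 0.727273
C = arccos(0.727273) ≈ 43.3418°

C = 43.34°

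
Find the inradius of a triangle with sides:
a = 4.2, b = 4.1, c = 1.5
r = Area/s where s is the semi-perimeter.
s = (4.2 + 4.1 + 1.5)/2 = 9.8/2 = 4.9
Area = √(s(s−a)(s−b)(s−c)) = √(4.9·0.7·0.8·3.4) ≈ √9.3296 ≈ 3.05444
r ≈ 3.05444/4.9 ≈ 0.623355

r = 0.6234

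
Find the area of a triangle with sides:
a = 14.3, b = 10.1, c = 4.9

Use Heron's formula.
s = (14.3 + 10.1 + 4.9)/2 = 29.3/2 = 14.65
s − a = 0.35, s − b = 4.55, s − c = 9.75
s(s−a)(s−b)(s−c) = 14.65·0.35·4.55·9.75 ≈ 227.469
Area = √227.469 ≈ 15.0821

Area = 15.08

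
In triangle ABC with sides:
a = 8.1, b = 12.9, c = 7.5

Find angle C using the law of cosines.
c² = a² + b² − 2ab·cos(C)  ⇒  cos(C) = (a² + b² − c²)/(2ab)
cos(C) = (8.1² + 12.9² − 7.5²)/(2·8.1·12.9) = (65.61 + 166.41 − 56.25)/208.98 = 175.77/208.98 ≈ 0.841085
C = arccos(0.841085) ≈ 32.7451°

C = 32.75°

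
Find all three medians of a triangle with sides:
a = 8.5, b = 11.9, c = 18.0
Median formula: m_a = ½√(2b² + 2c² − a²) (and cyclically). a² = 72.25, b² = 141.61, c² = 324.
m_a = ½√(2·141.61 + 2·324 − 72.25) = ½√858.97 ≈ ½·29.3082 ≈ 14.6541
m_b = ½√(2·72.25 + 2·324 − 141.61) = ½√650.89 ≈ ½·25.5125 ≈ 12.7563
m_c = ½√(2·72.25 + 2·141.61 − 324) = ½√103.72 ≈ ½·10.1843 ≈ 5.09215

m_a = 14.65, m_b = 12.76, m_c = 5.092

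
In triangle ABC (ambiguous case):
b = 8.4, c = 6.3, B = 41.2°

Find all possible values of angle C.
b/sin(B) = c/sin(C)  ⇒  sin(C) = c·sin(B)/b = 6.3·sin(41.2°)/8.4
sin(41.2°) ≈ 0.658689
sin(C) ≈ 6.3·0.658689/8.4 ≈ 4.14974/8.4 ≈ 0.494017
Candidate 1: C₁ = arcsin(0.494017) ≈ 29.605°  →  A = 180° − 41.2° − 29.605° ≈ 109.195° > 0, valid
Candidate 2: C₂ = 180° − C₁ ≈ 150.395°  →  A = 180° − 41.2° − 150.395° ≈ -11.595° ≤ 0, not a valid triangle

C = 29.6° (one solution)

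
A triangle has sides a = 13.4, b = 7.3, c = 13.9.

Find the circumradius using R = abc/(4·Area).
First find the area with Heron's formula.
s = (13.4 + 7.3 + 13.9)/2 = 17.3
Area = √(s(s−a)(s−b)(s−c)) = √(17.3·3.9·10·3.4) ≈ √2293.98 ≈ 47.8955
abc = 13.4·7.3·13.9 = 1359.698
R = abc/(4·Area) ≈ 1359.698/(4·47.8955) = 1359.698/191.582 ≈ 7.09721

R = 7.097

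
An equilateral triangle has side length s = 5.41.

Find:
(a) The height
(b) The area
(a) The height splits the triangle into two 30-60-90 halves: h = s·√3/2 = 5.41·1.73205/2 ≈ 9.37039/2 ≈ 4.6852
(b) Area = (√3/4)·s² = (√3/4)·5.41² = (√3/4)·29.2681 ≈ 0.433013·29.2681 ≈ 12.6735

Height = 4.685, Area = 12.67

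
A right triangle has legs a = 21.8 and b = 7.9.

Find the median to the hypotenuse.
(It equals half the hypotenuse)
Hypotenuse c = √(a² + b²) = √(475.24 + 62.41) = √537.65 ≈ 23.1873
Median to hypotenuse = c/2 ≈ 23.1873/2 ≈ 11.5936

Median = 11.59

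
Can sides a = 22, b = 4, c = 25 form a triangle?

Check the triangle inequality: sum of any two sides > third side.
a + b vs c: 22 + 4 = 26 > 25  ✓
a + c vs b: 22 + 25 = 47 > 4  ✓
b + c vs a: 4 + 25 = 29 > 22  ✓

Yes, triangle inequality satisfied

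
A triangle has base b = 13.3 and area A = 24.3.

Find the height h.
A = ½·b·h  ⇒  h = 2A/b = 2·24.3/13.3 = 48.6/13.3 ≈ 3.65414

h = 3.654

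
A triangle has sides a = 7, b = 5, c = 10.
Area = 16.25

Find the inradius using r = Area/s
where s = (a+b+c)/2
s = (7 + 5 + 10)/2 = 22/2 = 11
r = Area/s = 16.25/11 ≈ 1.47727

r = 1.477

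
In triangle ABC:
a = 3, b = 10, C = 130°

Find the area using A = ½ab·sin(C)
A = ½·a·b·sin(C) = ½·3·10·sin(130°)
sin(130°) ≈ 0.766044
A ≈ ½·30·0.766044 = 15·0.766044 ≈ 11.4907

Area = 11.49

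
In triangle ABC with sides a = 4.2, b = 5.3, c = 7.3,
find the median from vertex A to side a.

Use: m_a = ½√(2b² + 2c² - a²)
m_a = ½√(2·5.3² + 2·7.3² − 4.2²) = ½√(2·28.09 + 2·53.29 − 17.64) = ½√(56.18 + 106.58 − 17.64) = ½√145.12
√145.12 ≈ 12.0466, so m_a ≈ 6.02329

m_a = 6.023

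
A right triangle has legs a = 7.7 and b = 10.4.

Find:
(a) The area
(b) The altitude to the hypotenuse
(a) The legs are perpendicular, so Area = ½·a·b = ½·7.7·10.4 = ½·80.08 = 40.04
(b) Hypotenuse c = √(a² + b²) = √(59.29 + 108.16) = √167.45 ≈ 12.9402
    Area = ½·c·h_c  ⇒  h_c = 2·Area/c = 80.08/12.9402 ≈ 6.18844

Area = 40.04, h_c = 6.188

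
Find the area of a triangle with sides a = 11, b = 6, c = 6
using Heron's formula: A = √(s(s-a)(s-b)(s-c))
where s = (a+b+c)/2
s = (11 + 6 + 6)/2 = 23/2 = 11.5
s − a = 0.5, s − b = 5.5, s − c = 5.5
s(s−a)(s−b)(s−c) = 11.5·0.5·5.5·5.5 = 173.9375
Area = √173.9375 ≈ 13.1885

s = 11.5, Area = 13.19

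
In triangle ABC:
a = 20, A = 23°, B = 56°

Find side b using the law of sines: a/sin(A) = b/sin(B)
a/sin(A) = b/sin(B)  ⇒  b = a·sin(B)/sin(A) = 20·sin(56°)/sin(23°)
sin(56°) ≈ 0.829038, sin(23°) ≈ 0.390731
b ≈ 20·0.829038/0.390731 ≈ 16.5808/0.390731 ≈ 42.4352

b = 42.44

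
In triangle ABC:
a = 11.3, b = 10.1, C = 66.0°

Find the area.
Two sides and the included angle (SAS): A = ½·a·b·sin(C) = ½·11.3·10.1·sin(66.0°)
sin(66.0°) ≈ 0.913545
A ≈ ½·114.13·0.913545 = 57.065·0.913545 ≈ 52.1315

Area = 52.13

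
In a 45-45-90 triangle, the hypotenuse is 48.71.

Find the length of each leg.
In a 45-45-90 triangle hypotenuse = leg·√2, so leg = hypotenuse/√2.
Leg = 48.71/√2 ≈ 48.71/1.41421 ≈ 34.4432

Each leg = 34.44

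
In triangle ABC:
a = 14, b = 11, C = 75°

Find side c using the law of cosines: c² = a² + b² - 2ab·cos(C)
c² = 14² + 11² − 2·14·11·cos(75°)
cos(75°) ≈ 0.258819
c² ≈ 196 + 121 − 308·(0.258819) ≈ 317 − 79.7163 ≈ 237.284
c ≈ √237.284 ≈ 15.404

c = 15.4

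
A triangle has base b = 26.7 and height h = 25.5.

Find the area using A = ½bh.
A = ½·b·h = ½·26.7·25.5 = ½·680.85 = 340.425

Area = 340.425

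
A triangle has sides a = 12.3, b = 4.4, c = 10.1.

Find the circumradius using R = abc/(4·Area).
First find the area with Heron's formula.
s = (12.3 + 4.4 + 10.1)/2 = 13.4
Area = √(s(s−a)(s−b)(s−c)) = √(13.4·1.1·9·3.3) ≈ √437.778 ≈ 20.9231
abc = 12.3·4.4·10.1 = 546.612
R = abc/(4·Area) ≈ 546.612/(4·20.9231) = 546.612/83.6926 ≈ 6.53119

R = 6.531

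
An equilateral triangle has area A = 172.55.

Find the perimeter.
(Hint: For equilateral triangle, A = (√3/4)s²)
A = (√3/4)s²  ⇒  s² = 4A/√3 = 4·172.55/√3 = 690.2/1.73205 ≈ 398.487
s ≈ √398.487 ≈ 19.9621
Perimeter = 3s ≈ 3·19.9621 ≈ 59.8864

Perimeter = 59.89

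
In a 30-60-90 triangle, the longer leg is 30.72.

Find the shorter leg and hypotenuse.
In a 30-60-90 triangle the sides are in ratio 1 : √3 : 2, so short leg = long leg/√3 and hypotenuse = 2·(short leg).
Short leg = 30.72/√3 ≈ 30.72/1.73205 ≈ 17.7362
Hypotenuse = 2·17.7362 ≈ 35.4724

Short leg = 17.74, Hypotenuse = 35.47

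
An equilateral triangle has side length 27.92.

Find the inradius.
r = Area/s with s the semi-perimeter.
Area = (√3/4)·27.92² = (√3/4)·779.5264 ≈ 0.433013·779.5264 ≈ 337.545
s = 3·27.92/2 = 41.88
r ≈ 337.545/41.88 ≈ 8.05981
(Equivalently r = side/(2√3) = 27.92/3.4641 ≈ 8.05981.)

r = 8.06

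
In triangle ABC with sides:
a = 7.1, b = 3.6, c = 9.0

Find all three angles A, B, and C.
Law of cosines for each angle (a² = 50.41, b² = 12.96, c² = 81):
cos(A) = (b² + c² − a²)/(2bc) = (12.96 + 81 − 50.41)/(2·3.6·9.0) = 43.55/64.8 ≈ 0.672068  ⇒  A ≈ 47.7731°
cos(B) = (a² + c² − b²)/(2ac) = (50.41 + 81 − 12.96)/(2·7.1·9.0) = 118.45/127.8 ≈ 0.926839  ⇒  B ≈ 22.0527°
cos(C) = (a² + b² − c²)/(2ab) = (50.41 + 12.96 − 81)/(2·7.1·3.6) = -17.63/51.12 ≈ -0.344875  ⇒  C ≈ 110.174°
Check: A + B + C ≈ 180°

A = 47.77°, B = 22.05°, C = 110.2°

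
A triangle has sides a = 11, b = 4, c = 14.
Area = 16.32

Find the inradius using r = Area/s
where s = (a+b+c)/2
s = (11 + 4 + 14)/2 = 29/2 = 14.5
r = Area/s = 16.32/14.5 ≈ 1.12552

r = 1.126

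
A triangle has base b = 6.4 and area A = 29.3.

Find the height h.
A = ½·b·h  ⇒  h = 2A/b = 2·29.3/6.4 = 58.6/6.4 ≈ 9.15625

h = 9.156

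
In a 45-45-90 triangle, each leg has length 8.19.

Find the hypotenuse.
In a 45-45-90 triangle the sides are in ratio 1 : 1 : √2, so hypotenuse = leg·√2.
Hypotenuse = 8.19·√2 ≈ 8.19·1.41421 ≈ 11.5824

Hypotenuse = 8.19√2 = 11.58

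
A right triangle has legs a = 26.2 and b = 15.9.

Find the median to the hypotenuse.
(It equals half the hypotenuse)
Hypotenuse c = √(a² + b²) = √(686.44 + 252.81) = √939.25 ≈ 30.6472
Median to hypotenuse = c/2 ≈ 30.6472/2 ≈ 15.3236

Median = 15.32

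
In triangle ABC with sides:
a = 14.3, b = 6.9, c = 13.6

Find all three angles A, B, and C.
Law of cosines for each angle (a² = 204.49, b² = 47.61, c² = 184.96):
cos(A) = (b² + c² − a²)/(2bc) = (47.61 + 184.96 − 204.49)/(2·6.9·13.6) = 28.08/187.68 ≈ 0.149616  ⇒  A ≈ 81.3953°
cos(B) = (a² + c² − b²)/(2ac) = (204.49 + 184.96 − 47.61)/(2·14.3·13.6) = 341.84/388.96 ≈ 0.878856  ⇒  B ≈ 28.4953°
cos(C) = (a² + b² − c²)/(2ab) = (204.49 + 47.61 − 184.96)/(2·14.3·6.9) = 67.14/197.34 ≈ 0.340225  ⇒  C ≈ 70.1094°
Check: A + B + C ≈ 180°

A = 81.4°, B = 28.5°, C = 70.11°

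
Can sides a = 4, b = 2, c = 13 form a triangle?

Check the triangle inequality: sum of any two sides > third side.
a + b vs c: 4 + 2 = 6 ≤ 13  ✗
a + c vs b: 4 + 13 = 17 > 2  ✓
b + c vs a: 2 + 13 = 15 > 4  ✓

No: 4 + 2 = 6 is not > 13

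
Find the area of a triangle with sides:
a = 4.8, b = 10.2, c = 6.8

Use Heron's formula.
s = (4.8 + 10.2 + 6.8)/2 = 21.8/2 = 10.9
s − a = 6.1, s − b = 0.7, s − c = 4.1
s(s−a)(s−b)(s−c) = 10.9·6.1·0.7·4.1 ≈ 190.826
Area = √190.826 ≈ 13.814

Area = 13.81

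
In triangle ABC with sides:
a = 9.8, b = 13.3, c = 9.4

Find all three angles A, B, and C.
Law of cosines for each angle (a² = 96.04, b² = 176.89, c² = 88.36):
cos(A) = (b² + c² − a²)/(2bc) = (176.89 + 88.36 − 96.04)/(2·13.3·9.4) = 169.21/250.04 ≈ 0.676732  ⇒  A ≈ 47.4112°
cos(B) = (a² + c² − b²)/(2ac) = (96.04 + 88.36 − 176.89)/(2·9.8·9.4) = 7.51/184.24 ≈ 0.040762  ⇒  B ≈ 87.6639°
cos(C) = (a² + b² − c²)/(2ab) = (96.04 + 176.89 − 88.36)/(2·9.8·13.3) = 184.57/260.68 ≈ 0.708033  ⇒  C ≈ 44.9249°
Check: A + B + C ≈ 180°

A = 47.41°, B = 87.66°, C = 44.92°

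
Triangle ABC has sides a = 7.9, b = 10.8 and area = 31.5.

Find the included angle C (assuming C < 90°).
Area = ½·a·b·sin(C)  ⇒  sin(C) = 2·Area/(a·b) = 2·31.5/(7.9·10.8) = 63/85.32 ≈ 0.738397
C = arcsin(0.738397) ≈ 47.595° (taking the acute solution since C < 90°)

C = 47.6°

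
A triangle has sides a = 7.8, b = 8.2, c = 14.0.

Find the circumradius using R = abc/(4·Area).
First find the area with Heron's formula.
s = (7.8 + 8.2 + 14.0)/2 = 15
Area = √(s(s−a)(s−b)(s−c)) = √(15·7.2·6.8·1) ≈ √734.4 ≈ 27.0998
abc = 7.8·8.2·14.0 = 895.44
R = abc/(4·Area) ≈ 895.44/(4·27.0998) = 895.44/108.399 ≈ 8.26057

R = 8.261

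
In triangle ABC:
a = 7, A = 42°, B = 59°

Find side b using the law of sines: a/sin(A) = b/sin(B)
a/sin(A) = b/sin(B)  ⇒  b = a·sin(B)/sin(A) = 7·sin(59°)/sin(42°)
sin(59°) ≈ 0.857167, sin(42°) ≈ 0.669131
b ≈ 7·0.857167/0.669131 ≈ 6.00017/0.669131 ≈ 8.96712

b = 8.967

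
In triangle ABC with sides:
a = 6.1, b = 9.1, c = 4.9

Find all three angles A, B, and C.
Law of cosines for each angle (a² = 37.21, b² = 82.81, c² = 24.01):
cos(A) = (b² + c² − a²)/(2bc) = (82.81 + 24.01 − 37.21)/(2·9.1·4.9) = 69.61/89.18 ≈ 0.780556  ⇒  A ≈ 38.6885°
cos(B) = (a² + c² − b²)/(2ac) = (37.21 + 24.01 − 82.81)/(2·6.1·4.9) = -21.59/59.78 ≈ -0.361158  ⇒  B ≈ 111.171°
cos(C) = (a² + b² − c²)/(2ab) = (37.21 + 82.81 − 24.01)/(2·6.1·9.1) = 96.01/111.02 ≈ 0.864799  ⇒  C ≈ 30.1402°
Check: A + B + C ≈ 180°

A = 38.69°, B = 111.2°, C = 30.14°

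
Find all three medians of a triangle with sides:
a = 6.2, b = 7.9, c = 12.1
Median formula: m_a = ½√(2b² + 2c² − a²) (and cyclically). a² = 38.44, b² = 62.41, c² = 146.41.
m_a = ½√(2·62.41 + 2·146.41 − 38.44) = ½√379.2 ≈ ½·19.4731 ≈ 9.73653
m_b = ½√(2·38.44 + 2·146.41 − 62.41) = ½√307.29 ≈ ½·17.5297 ≈ 8.76484
m_c = ½√(2·38.44 + 2·62.41 − 146.41) = ½√55.29 ≈ ½·7.43572 ≈ 3.71786

m_a = 9.737, m_b = 8.765, m_c = 3.718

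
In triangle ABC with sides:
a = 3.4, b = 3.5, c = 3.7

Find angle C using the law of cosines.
c² = a² + b² − 2ab·cos(C)  ⇒  cos(C) = (a² + b² − c²)/(2ab)
cos(C) = (3.4² + 3.5² − 3.7²)/(2·3.4·3.5) = (11.56 + 12.25 − 13.69)/23.8 = 10.12/23.8 ≈ 0.42521
C = arccos(0.42521) ≈ 64.836°

C = 64.84°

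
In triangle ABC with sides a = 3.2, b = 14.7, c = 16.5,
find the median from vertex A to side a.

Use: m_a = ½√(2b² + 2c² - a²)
m_a = ½√(2·14.7² + 2·16.5² − 3.2²) = ½√(2·216.09 + 2·272.25 − 10.24) = ½√(432.18 + 544.5 − 10.24) = ½√966.44
√966.44 ≈ 31.0876, so m_a ≈ 15.5438

m_a = 15.54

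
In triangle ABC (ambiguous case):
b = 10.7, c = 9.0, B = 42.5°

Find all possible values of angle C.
b/sin(B) = c/sin(C)  ⇒  sin(C) = c·sin(B)/b = 9.0·sin(42.5°)/10.7
sin(42.5°) ≈ 0.67559
sin(C) ≈ 9.0·0.67559/10.7 ≈ 6.08031/10.7 ≈ 0.568253
Candidate 1: C₁ = arcsin(0.568253) ≈ 34.6285°  →  A = 180° − 42.5° − 34.6285° ≈ 102.871° > 0, valid
Candidate 2: C₂ = 180° − C₁ ≈ 145.371°  →  A = 180° − 42.5° − 145.371° ≈ -7.8715° ≤ 0, not a valid triangle

C = 34.63° (one solution)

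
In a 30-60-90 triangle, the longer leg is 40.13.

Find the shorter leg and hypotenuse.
In a 30-60-90 triangle the sides are in ratio 1 : √3 : 2, so short leg = long leg/√3 and hypotenuse = 2·(short leg).
Short leg = 40.13/√3 ≈ 40.13/1.73205 ≈ 23.1691
Hypotenuse = 2·23.1691 ≈ 46.3381

Short leg = 23.17, Hypotenuse = 46.34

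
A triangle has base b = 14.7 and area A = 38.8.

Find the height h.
A = ½·b·h  ⇒  h = 2A/b = 2·38.8/14.7 = 77.6/14.7 ≈ 5.27891

h = 5.279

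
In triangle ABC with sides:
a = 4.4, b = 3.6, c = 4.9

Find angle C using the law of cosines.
c² = a² + b² − 2ab·cos(C)  ⇒  cos(C) = (a² + b² − c²)/(2ab)
cos(C) = (4.4² + 3.6² − 4.9²)/(2·4.4·3.6) = (19.36 + 12.96 − 24.01)/31.68 = 8.31/31.68 ≈ 0.262311
C = arccos(0.262311) ≈ 74.7928°

C = 74.79°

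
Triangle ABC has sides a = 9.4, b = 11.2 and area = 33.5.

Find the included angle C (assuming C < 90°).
Area = ½·a·b·sin(C)  ⇒  sin(C) = 2·Area/(a·b) = 2·33.5/(9.4·11.2) = 67/105.28 ≈ 0.636398
C = arcsin(0.636398) ≈ 39.5238° (taking the acute solution since C < 90°)

C = 39.52°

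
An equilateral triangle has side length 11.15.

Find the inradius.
r = Area/s with s the semi-perimeter.
Area = (√3/4)·11.15² = (√3/4)·124.3225 ≈ 0.433013·124.3225 ≈ 53.8332
s = 3·11.15/2 = 16.725
r ≈ 53.8332/16.725 ≈ 3.21873
(Equivalently r = side/(2√3) = 11.15/3.4641 ≈ 3.21873.)

r = 3.219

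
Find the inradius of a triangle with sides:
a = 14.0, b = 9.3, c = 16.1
r = Area/s where s is the semi-perimeter.
s = (14.0 + 9.3 + 16.1)/2 = 39.4/2 = 19.7
Area = √(s(s−a)(s−b)(s−c)) = √(19.7·5.7·10.4·3.6) ≈ √4204.14 ≈ 64.8393
r ≈ 64.8393/19.7 ≈ 3.29134

r = 3.291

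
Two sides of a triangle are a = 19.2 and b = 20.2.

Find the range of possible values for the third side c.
Triangle inequality: |a − b| < c < a + b
|a − b| = |19.2 − 20.2| = 1
a + b = 19.2 + 20.2 = 39.4

1 < c < 39.4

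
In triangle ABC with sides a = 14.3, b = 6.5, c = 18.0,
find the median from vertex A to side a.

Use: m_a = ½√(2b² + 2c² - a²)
m_a = ½√(2·6.5² + 2·18.0² − 14.3²) = ½√(2·42.25 + 2·324 − 204.49) = ½√(84.5 + 648 − 204.49) = ½√528.01
√528.01 ≈ 22.9785, so m_a ≈ 11.4892

m_a = 11.49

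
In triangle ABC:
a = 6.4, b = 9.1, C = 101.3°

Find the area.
Two sides and the included angle (SAS): A = ½·a·b·sin(C) = ½·6.4·9.1·sin(101.3°)
sin(101.3°) ≈ 0.980615
A ≈ ½·58.24·0.980615 = 29.12·0.980615 ≈ 28.5555

Area = 28.56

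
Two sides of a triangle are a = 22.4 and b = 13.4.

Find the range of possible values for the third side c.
Triangle inequality: |a − b| < c < a + b
|a − b| = |22.4 − 13.4| = 9
a + b = 22.4 + 13.4 = 35.8

9 < c < 35.8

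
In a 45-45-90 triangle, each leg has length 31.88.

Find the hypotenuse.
In a 45-45-90 triangle the sides are in ratio 1 : 1 : √2, so hypotenuse = leg·√2.
Hypotenuse = 31.88·√2 ≈ 31.88·1.41421 ≈ 45.0851

Hypotenuse = 31.88√2 = 45.09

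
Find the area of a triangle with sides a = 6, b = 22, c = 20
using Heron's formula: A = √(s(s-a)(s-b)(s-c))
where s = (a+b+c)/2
s = (6 + 22 + 20)/2 = 48/2 = 24
s − a = 18, s − b = 2, s − c = 4
s(s−a)(s−b)(s−c) = 24·18·2·4 = 3456
Area = √3456 ≈ 58.7878

s = 24.0, Area = 58.79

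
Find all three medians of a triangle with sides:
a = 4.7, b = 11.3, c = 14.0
Median formula: m_a = ½√(2b² + 2c² − a²) (and cyclically). a² = 22.09, b² = 127.69, c² = 196.
m_a = ½√(2·127.69 + 2·196 − 22.09) = ½√625.29 ≈ ½·25.0058 ≈ 12.5029
m_b = ½√(2·22.09 + 2·196 − 127.69) = ½√308.49 ≈ ½·17.5639 ≈ 8.78194
m_c = ½√(2·22.09 + 2·127.69 − 196) = ½√103.56 ≈ ½·10.1764 ≈ 5.08822

m_a = 12.5, m_b = 8.782, m_c = 5.088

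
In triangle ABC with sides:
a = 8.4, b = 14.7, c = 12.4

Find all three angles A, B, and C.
Law of cosines for each angle (a² = 70.56, b² = 216.09, c² = 153.76):
cos(A) = (b² + c² − a²)/(2bc) = (216.09 + 153.76 − 70.56)/(2·14.7·12.4) = 299.29/364.56 ≈ 0.820962  ⇒  A ≈ 34.8188°
cos(B) = (a² + c² − b²)/(2ac) = (70.56 + 153.76 − 216.09)/(2·8.4·12.4) = 8.23/208.32 ≈ 0.0395065  ⇒  B ≈ 87.7359°
cos(C) = (a² + b² − c²)/(2ab) = (70.56 + 216.09 − 153.76)/(2·8.4·14.7) = 132.89/246.96 ≈ 0.538103  ⇒  C ≈ 57.4454°
Check: A + B + C ≈ 180°

A = 34.82°, B = 87.74°, C = 57.45°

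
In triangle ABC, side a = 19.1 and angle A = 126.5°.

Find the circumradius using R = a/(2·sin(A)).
R = a/(2·sin(A)) = 19.1/(2·sin(126.5°))
sin(126.5°) ≈ 0.803857
R ≈ 19.1/(2·0.803857) = 19.1/1.60771 ≈ 11.8802

R = 11.88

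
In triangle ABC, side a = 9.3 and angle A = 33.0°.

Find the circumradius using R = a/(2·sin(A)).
R = a/(2·sin(A)) = 9.3/(2·sin(33.0°))
sin(33.0°) ≈ 0.544639
R ≈ 9.3/(2·0.544639) = 9.3/1.08928 ≈ 8.53776

R = 8.538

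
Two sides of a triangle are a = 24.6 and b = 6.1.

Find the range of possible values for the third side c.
Triangle inequality: |a − b| < c < a + b
|a − b| = |24.6 − 6.1| = 18.5
a + b = 24.6 + 6.1 = 30.7

18.5 < c < 30.7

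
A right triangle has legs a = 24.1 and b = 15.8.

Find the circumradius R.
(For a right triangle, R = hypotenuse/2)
Hypotenuse c = √(a² + b²) = √(580.81 + 249.64) = √830.45 ≈ 28.8175
R = c/2 ≈ 28.8175/2 ≈ 14.4088

R = 14.41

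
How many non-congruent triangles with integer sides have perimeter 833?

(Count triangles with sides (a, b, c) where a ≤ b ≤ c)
Let a ≤ b ≤ c with a + b + c = 833. The only binding inequality is a + b > c, i.e. 833 − c > c, so c < 833/2; and c ≥ 833/3 since c is the largest side.
So 278 ≤ c ≤ 416. For each c, b runs from ⌈(833 − c)/2⌉ up to c (then a = 833 − b − c satisfies 1 ≤ a ≤ b automatically), giving c − ⌈(833 − c)/2⌉ + 1 choices.
Summing over c: 1 + 3 + 4 + 6 + … + 207 + 208  (139 terms, c = 278, …, 416) = 14560
Check (closed form: nearest integer to p²/48 for even p, (p+3)²/48 for odd p): (833+3)²/48 = 836²/48 = 698896/48 ≈ 14560.33 → 14560

14560 triangles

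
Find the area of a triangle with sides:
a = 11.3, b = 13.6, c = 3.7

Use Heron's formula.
s = (11.3 + 13.6 + 3.7)/2 = 28.6/2 = 14.3
s − a = 3, s − b = 0.7, s − c = 10.6
s(s−a)(s−b)(s−c) = 14.3·3·0.7·10.6 ≈ 318.318
Area = √318.318 ≈ 17.8415

Area = 17.84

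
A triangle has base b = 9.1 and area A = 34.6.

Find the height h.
A = ½·b·h  ⇒  h = 2A/b = 2·34.6/9.1 = 69.2/9.1 ≈ 7.6044

h = 7.604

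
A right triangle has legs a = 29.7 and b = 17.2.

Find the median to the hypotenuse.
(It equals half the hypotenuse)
Hypotenuse c = √(a² + b²) = √(882.09 + 295.84) = √1177.93 ≈ 34.321
Median to hypotenuse = c/2 ≈ 34.321/2 ≈ 17.1605

Median = 17.16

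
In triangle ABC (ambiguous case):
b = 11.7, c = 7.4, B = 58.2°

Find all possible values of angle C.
b/sin(B) = c/sin(C)  ⇒  sin(C) = c·sin(B)/b = 7.4·sin(58.2°)/11.7
sin(58.2°) ≈ 0.849893
sin(C) ≈ 7.4·0.849893/11.7 ≈ 6.28921/11.7 ≈ 0.537539
Candidate 1: C₁ = arcsin(0.537539) ≈ 32.5163°  →  A = 180° − 58.2° − 32.5163° ≈ 89.2837° > 0, valid
Candidate 2: C₂ = 180° − C₁ ≈ 147.484°  →  A = 180° − 58.2° − 147.484° ≈ -25.6837° ≤ 0, not a valid triangle

C = 32.52° (one solution)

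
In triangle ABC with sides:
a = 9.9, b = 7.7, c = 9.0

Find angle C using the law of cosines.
c² = a² + b² − 2ab·cos(C)  ⇒  cos(C) = (a² + b² − c²)/(2ab)
cos(C) = (9.9² + 7.7² − 9.0²)/(2·9.9·7.7) = (98.01 + 59.29 − 81)/152.46 = 76.3/152.46 ≈ 0.500459
C = arccos(0.500459) ≈ 59.9696°

C = 59.97°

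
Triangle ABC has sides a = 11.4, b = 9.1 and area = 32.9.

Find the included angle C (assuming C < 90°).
Area = ½·a·b·sin(C)  ⇒  sin(C) = 2·Area/(a·b) = 2·32.9/(11.4·9.1) = 65.8/103.74 ≈ 0.634278
C = arcsin(0.634278) ≈ 39.3665° (taking the acute solution since C < 90°)

C = 39.37°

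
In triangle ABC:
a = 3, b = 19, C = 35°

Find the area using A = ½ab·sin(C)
A = ½·a·b·sin(C) = ½·3·19·sin(35°)
sin(35°) ≈ 0.573576
A ≈ ½·57·0.573576 = 28.5·0.573576 ≈ 16.3469

Area = 16.35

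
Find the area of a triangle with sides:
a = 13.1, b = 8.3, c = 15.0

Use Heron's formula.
s = (13.1 + 8.3 + 15.0)/2 = 36.4/2 = 18.2
s − a = 5.1, s − b = 9.9, s − c = 3.2
s(s−a)(s−b)(s−c) = 18.2·5.1·9.9·3.2 ≈ 2940.54
Area = √2940.54 ≈ 54.2267

Area = 54.23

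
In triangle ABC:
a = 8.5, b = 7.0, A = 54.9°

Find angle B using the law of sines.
a/sin(A) = b/sin(B)  ⇒  sin(B) = b·sin(A)/a = 7.0·sin(54.9°)/8.5
sin(54.9°) ≈ 0.81815
sin(B) ≈ 7.0·0.81815/8.5 ≈ 5.72705/8.5 ≈ 0.67377
B = arcsin(0.67377) ≈ 42.3587°
(Since b ≤ a we need B ≤ A, so the obtuse alternative 180° − 42.3587° ≈ 137.641° is rejected.)

B = 42.36°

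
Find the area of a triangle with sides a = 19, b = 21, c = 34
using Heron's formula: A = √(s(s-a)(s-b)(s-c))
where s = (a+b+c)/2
s = (19 + 21 + 34)/2 = 74/2 = 37
s − a = 18, s − b = 16, s − c = 3
s(s−a)(s−b)(s−c) = 37·18·16·3 = 31968
Area = √31968 ≈ 178.796

s = 37.0, Area = 178.8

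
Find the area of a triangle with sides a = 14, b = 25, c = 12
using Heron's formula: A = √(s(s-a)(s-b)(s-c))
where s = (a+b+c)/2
s = (14 + 25 + 12)/2 = 51/2 = 25.5
s − a = 11.5, s − b = 0.5, s − c = 13.5
s(s−a)(s−b)(s−c) = 25.5·11.5·0.5·13.5 = 1979.4375
Area = √1979.4375 ≈ 44.4909

s = 25.5, Area = 44.49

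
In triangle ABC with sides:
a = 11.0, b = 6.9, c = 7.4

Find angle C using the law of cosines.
c² = a² + b² − 2ab·cos(C)  ⇒  cos(C) = (a² + b² − c²)/(2ab)
cos(C) = (11.0² + 6.9² − 7.4²)/(2·11.0·6.9) = (121 + 47.61 − 54.76)/151.8 = 113.85/151.8 ≈ 0.75
C = arccos(0.75) ≈ 41.4096°

C = 41.41°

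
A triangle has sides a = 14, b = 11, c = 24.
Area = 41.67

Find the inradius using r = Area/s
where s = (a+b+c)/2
s = (14 + 11 + 24)/2 = 49/2 = 24.5
r = Area/s = 41.67/24.5 ≈ 1.70082

r = 1.701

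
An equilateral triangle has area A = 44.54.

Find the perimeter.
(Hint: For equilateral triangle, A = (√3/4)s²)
A = (√3/4)s²  ⇒  s² = 4A/√3 = 4·44.54/√3 = 178.16/1.73205 ≈ 102.861
s ≈ √102.861 ≈ 10.142
Perimeter = 3s ≈ 3·10.142 ≈ 30.4261

Perimeter = 30.43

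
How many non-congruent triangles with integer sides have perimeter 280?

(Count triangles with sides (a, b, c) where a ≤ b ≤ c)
Let a ≤ b ≤ c with a + b + c = 280. The only binding inequality is a + b > c, i.e. 280 − c > c, so c < 280/2; and c ≥ 280/3 since c is the largest side.
So 94 ≤ c ≤ 139. For each c, b runs from ⌈(280 − c)/2⌉ up to c (then a = 280 − b − c satisfies 1 ≤ a ≤ b automatically), giving c − ⌈(280 − c)/2⌉ + 1 choices.
Summing over c: 2 + 3 + 5 + 6 + … + 68 + 69  (46 terms, c = 94, …, 139) = 1633
Check (closed form: nearest integer to p²/48 for even p, (p+3)²/48 for odd p): 280²/48 = 78400/48 ≈ 1633.33 → 1633

1633 triangles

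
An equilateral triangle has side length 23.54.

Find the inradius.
r = Area/s with s the semi-perimeter.
Area = (√3/4)·23.54² = (√3/4)·554.1316 ≈ 0.433013·554.1316 ≈ 239.946
s = 3·23.54/2 = 35.31
r ≈ 239.946/35.31 ≈ 6.79541
(Equivalently r = side/(2√3) = 23.54/3.4641 ≈ 6.79541.)

r = 6.795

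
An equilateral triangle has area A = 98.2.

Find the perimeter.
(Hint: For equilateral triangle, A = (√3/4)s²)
A = (√3/4)s²  ⇒  s² = 4A/√3 = 4·98.2/√3 = 392.8/1.73205 ≈ 226.783
s ≈ √226.783 ≈ 15.0593
Perimeter = 3s ≈ 3·15.0593 ≈ 45.178

Perimeter = 45.18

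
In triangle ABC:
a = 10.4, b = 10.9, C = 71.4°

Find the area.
Two sides and the included angle (SAS): A = ½·a·b·sin(C) = ½·10.4·10.9·sin(71.4°)
sin(71.4°) ≈ 0.947768
A ≈ ½·113.36·0.947768 = 56.68·0.947768 ≈ 53.7195

Area = 53.72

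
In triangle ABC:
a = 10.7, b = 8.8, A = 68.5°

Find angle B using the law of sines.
a/sin(A) = b/sin(B)  ⇒  sin(B) = b·sin(A)/a = 8.8·sin(68.5°)/10.7
sin(68.5°) ≈ 0.930418
sin(B) ≈ 8.8·0.930418/10.7 ≈ 8.18767/10.7 ≈ 0.765203
B = arcsin(0.765203) ≈ 49.9251°
(Since b ≤ a we need B ≤ A, so the obtuse alternative 180° − 49.9251° ≈ 130.075° is rejected.)

B = 49.93°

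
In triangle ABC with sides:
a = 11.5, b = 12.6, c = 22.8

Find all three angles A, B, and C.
Law of cosines for each angle (a² = 132.25, b² = 158.76, c² = 519.84):
cos(A) = (b² + c² − a²)/(2bc) = (158.76 + 519.84 − 132.25)/(2·12.6·22.8) = 546.35/574.56 ≈ 0.950902  ⇒  A ≈ 18.0287°
cos(B) = (a² + c² − b²)/(2ac) = (132.25 + 519.84 − 158.76)/(2·11.5·22.8) = 493.33/524.4 ≈ 0.940751  ⇒  B ≈ 19.8219°
cos(C) = (a² + b² − c²)/(2ab) = (132.25 + 158.76 − 519.84)/(2·11.5·12.6) = -228.83/289.8 ≈ -0.789614  ⇒  C ≈ 142.149°
Check: A + B + C ≈ 180°

A = 18.03°, B = 19.82°, C = 142.1°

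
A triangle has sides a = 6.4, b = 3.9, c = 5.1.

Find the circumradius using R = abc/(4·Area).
First find the area with Heron's formula.
s = (6.4 + 3.9 + 5.1)/2 = 7.7
Area = √(s(s−a)(s−b)(s−c)) = √(7.7·1.3·3.8·2.6) ≈ √98.8988 ≈ 9.94479
abc = 6.4·3.9·5.1 = 127.296
R = abc/(4·Area) ≈ 127.296/(4·9.94479) = 127.296/39.7792 ≈ 3.20007

R = 3.2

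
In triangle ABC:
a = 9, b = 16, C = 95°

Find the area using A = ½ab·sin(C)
A = ½·a·b·sin(C) = ½·9·16·sin(95°)
sin(95°) ≈ 0.996195
A ≈ ½·144·0.996195 = 72·0.996195 ≈ 71.726

Area = 71.73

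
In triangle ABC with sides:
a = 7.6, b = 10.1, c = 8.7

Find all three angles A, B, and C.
Law of cosines for each angle (a² = 57.76, b² = 102.01, c² = 75.69):
cos(A) = (b² + c² − a²)/(2bc) = (102.01 + 75.69 − 57.76)/(2·10.1·8.7) = 119.94/175.74 ≈ 0.682485  ⇒  A ≈ 46.9618°
cos(B) = (a² + c² − b²)/(2ac) = (57.76 + 75.69 − 102.01)/(2·7.6·8.7) = 31.44/132.24 ≈ 0.23775  ⇒  B ≈ 76.2462°
cos(C) = (a² + b² − c²)/(2ab) = (57.76 + 102.01 − 75.69)/(2·7.6·10.1) = 84.08/153.52 ≈ 0.547681  ⇒  C ≈ 56.7919°
Check: A + B + C ≈ 180°

A = 46.96°, B = 76.25°, C = 56.79°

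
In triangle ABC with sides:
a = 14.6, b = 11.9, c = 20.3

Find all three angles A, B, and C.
Law of cosines for each angle (a² = 213.16, b² = 141.61, c² = 412.09):
cos(A) = (b² + c² − a²)/(2bc) = (141.61 + 412.09 − 213.16)/(2·11.9·20.3) = 340.54/483.14 ≈ 0.704847  ⇒  A ≈ 45.1828°
cos(B) = (a² + c² − b²)/(2ac) = (213.16 + 412.09 − 141.61)/(2·14.6·20.3) = 483.64/592.76 ≈ 0.815912  ⇒  B ≈ 35.3224°
cos(C) = (a² + b² − c²)/(2ab) = (213.16 + 141.61 − 412.09)/(2·14.6·11.9) = -57.32/347.48 ≈ -0.164959  ⇒  C ≈ 99.4949°
Check: A + B + C ≈ 180°

A = 45.18°, B = 35.32°, C = 99.49°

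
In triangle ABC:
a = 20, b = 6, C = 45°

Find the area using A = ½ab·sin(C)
A = ½·a·b·sin(C) = ½·20·6·sin(45°)
sin(45°) ≈ 0.707107
A ≈ ½·120·0.707107 = 60·0.707107 ≈ 42.4264

Area = 42.43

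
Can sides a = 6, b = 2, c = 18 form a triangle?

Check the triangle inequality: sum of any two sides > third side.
a + b vs c: 6 + 2 = 8 ≤ 18  ✗
a + c vs b: 6 + 18 = 24 > 2  ✓
b + c vs a: 2 + 18 = 20 > 6  ✓

No: 6 + 2 = 8 is not > 18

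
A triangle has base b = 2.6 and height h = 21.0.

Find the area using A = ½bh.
A = ½·b·h = ½·2.6·21.0 = ½·54.6 = 27.3

Area = 27.3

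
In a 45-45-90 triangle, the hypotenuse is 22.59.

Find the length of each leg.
In a 45-45-90 triangle hypotenuse = leg·√2, so leg = hypotenuse/√2.
Leg = 22.59/√2 ≈ 22.59/1.41421 ≈ 15.9735

Each leg = 15.97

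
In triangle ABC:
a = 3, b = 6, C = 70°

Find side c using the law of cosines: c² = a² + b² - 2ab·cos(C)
c² = 3² + 6² − 2·3·6·cos(70°)
cos(70°) ≈ 0.34202
c² ≈ 9 + 36 − 36·(0.34202) ≈ 45 − 12.3127 ≈ 32.6873
c ≈ √32.6873 ≈ 5.71728

c = 5.717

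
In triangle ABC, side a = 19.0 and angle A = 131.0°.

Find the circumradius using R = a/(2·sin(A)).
R = a/(2·sin(A)) = 19.0/(2·sin(131.0°))
sin(131.0°) ≈ 0.75471
R ≈ 19.0/(2·0.75471) = 19.0/1.50942 ≈ 12.5876

R = 12.59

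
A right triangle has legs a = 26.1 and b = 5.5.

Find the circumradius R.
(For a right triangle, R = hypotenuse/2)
Hypotenuse c = √(a² + b²) = √(681.21 + 30.25) = √711.46 ≈ 26.6732
R = c/2 ≈ 26.6732/2 ≈ 13.3366

R = 13.34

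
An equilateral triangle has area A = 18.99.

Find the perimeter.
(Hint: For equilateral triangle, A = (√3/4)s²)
A = (√3/4)s²  ⇒  s² = 4A/√3 = 4·18.99/√3 = 75.96/1.73205 ≈ 43.8555
s ≈ √43.8555 ≈ 6.62235
Perimeter = 3s ≈ 3·6.62235 ≈ 19.8671

Perimeter = 19.87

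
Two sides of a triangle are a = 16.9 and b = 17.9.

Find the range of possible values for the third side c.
Triangle inequality: |a − b| < c < a + b
|a − b| = |16.9 − 17.9| = 1
a + b = 16.9 + 17.9 = 34.8

1 < c < 34.8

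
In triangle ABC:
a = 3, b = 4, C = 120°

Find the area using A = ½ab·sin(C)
A = ½·a·b·sin(C) = ½·3·4·sin(120°)
sin(120°) ≈ 0.866025
A ≈ ½·12·0.866025 = 6·0.866025 ≈ 5.19615

Area = 5.196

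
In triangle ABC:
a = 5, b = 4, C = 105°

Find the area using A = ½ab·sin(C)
A = ½·a·b·sin(C) = ½·5·4·sin(105°)
sin(105°) ≈ 0.965926
A ≈ ½·20·0.965926 = 10·0.965926 ≈ 9.65926

Area = 9.659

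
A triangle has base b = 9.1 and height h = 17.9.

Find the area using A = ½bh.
A = ½·b·h = ½·9.1·17.9 = ½·162.89 = 81.445

Area = 81.445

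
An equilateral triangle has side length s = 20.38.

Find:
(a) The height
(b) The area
(a) The height splits the triangle into two 30-60-90 halves: h = s·√3/2 = 20.38·1.73205/2 ≈ 35.2992/2 ≈ 17.6496
(b) Area = (√3/4)·s² = (√3/4)·20.38² = (√3/4)·415.3444 ≈ 0.433013·415.3444 ≈ 179.849

Height = 17.65, Area = 179.8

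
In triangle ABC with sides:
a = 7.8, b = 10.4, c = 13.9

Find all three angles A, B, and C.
Law of cosines for each angle (a² = 60.84, b² = 108.16, c² = 193.21):
cos(A) = (b² + c² − a²)/(2bc) = (108.16 + 193.21 − 60.84)/(2·10.4·13.9) = 240.53/289.12 ≈ 0.831938  ⇒  A ≈ 33.7016°
cos(B) = (a² + c² − b²)/(2ac) = (60.84 + 193.21 − 108.16)/(2·7.8·13.9) = 145.89/216.84 ≈ 0.6728  ⇒  B ≈ 47.7164°
cos(C) = (a² + b² − c²)/(2ab) = (60.84 + 108.16 − 193.21)/(2·7.8·10.4) = -24.21/162.24 ≈ -0.149223  ⇒  C ≈ 98.5819°
Check: A + B + C ≈ 180°

A = 33.7°, B = 47.72°, C = 98.58°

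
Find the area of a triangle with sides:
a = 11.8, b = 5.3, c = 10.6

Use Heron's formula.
s = (11.8 + 5.3 + 10.6)/2 = 27.7/2 = 13.85
s − a = 2.05, s − b = 8.55, s − c = 3.25
s(s−a)(s−b)(s−c) = 13.85·2.05·8.55·3.25 ≈ 788.957
Area = √788.957 ≈ 28.0884

Area = 28.09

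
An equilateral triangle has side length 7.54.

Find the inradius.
r = Area/s with s the semi-perimeter.
Area = (√3/4)·7.54² = (√3/4)·56.8516 ≈ 0.433013·56.8516 ≈ 24.6175
s = 3·7.54/2 = 11.31
r ≈ 24.6175/11.31 ≈ 2.17661
(Equivalently r = side/(2√3) = 7.54/3.4641 ≈ 2.17661.)

r = 2.177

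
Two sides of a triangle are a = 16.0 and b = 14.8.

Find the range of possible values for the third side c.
Triangle inequality: |a − b| < c < a + b
|a − b| = |16.0 − 14.8| = 1.2
a + b = 16.0 + 14.8 = 30.8

1.2 < c < 30.8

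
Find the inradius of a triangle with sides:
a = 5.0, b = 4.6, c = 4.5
r = Area/s where s is the semi-perimeter.
s = (5.0 + 4.6 + 4.5)/2 = 14.1/2 = 7.05
Area = √(s(s−a)(s−b)(s−c)) = √(7.05·2.05·2.45·2.55) ≈ √90.292 ≈ 9.50221
r ≈ 9.50221/7.05 ≈ 1.34783

r = 1.348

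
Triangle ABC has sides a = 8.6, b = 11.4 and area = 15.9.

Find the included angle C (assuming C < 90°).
Area = ½·a·b·sin(C)  ⇒  sin(C) = 2·Area/(a·b) = 2·15.9/(8.6·11.4) = 31.8/98.04 ≈ 0.324357
C = arcsin(0.324357) ≈ 18.9266° (taking the acute solution since C < 90°)

C = 18.93°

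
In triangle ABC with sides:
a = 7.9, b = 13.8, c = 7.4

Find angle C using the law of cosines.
c² = a² + b² − 2ab·cos(C)  ⇒  cos(C) = (a² + b² − c²)/(2ab)
cos(C) = (7.9² + 13.8² − 7.4²)/(2·7.9·13.8) = (62.41 + 190.44 − 54.76)/218.04 = 198.09/218.04 ≈ 0.908503
C = arccos(0.908503) ≈ 24.7007°

C = 24.7°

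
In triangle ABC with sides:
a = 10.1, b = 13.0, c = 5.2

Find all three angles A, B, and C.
Law of cosines for each angle (a² = 102.01, b² = 169, c² = 27.04):
cos(A) = (b² + c² − a²)/(2bc) = (169 + 27.04 − 102.01)/(2·13.0·5.2) = 94.03/135.2 ≈ 0.695488  ⇒  A ≈ 45.9339°
cos(B) = (a² + c² − b²)/(2ac) = (102.01 + 27.04 − 169)/(2·10.1·5.2) = -39.95/105.04 ≈ -0.380331  ⇒  B ≈ 112.354°
cos(C) = (a² + b² − c²)/(2ab) = (102.01 + 169 − 27.04)/(2·10.1·13.0) = 243.97/262.6 ≈ 0.929056  ⇒  C ≈ 21.7119°
Check: A + B + C ≈ 180°

A = 45.93°, B = 112.4°, C = 21.71°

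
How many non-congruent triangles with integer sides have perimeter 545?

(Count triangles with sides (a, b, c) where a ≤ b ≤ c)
Let a ≤ b ≤ c with a + b + c = 545. The only binding inequality is a + b > c, i.e. 545 − c > c, so c < 545/2; and c ≥ 545/3 since c is the largest side.
So 182 ≤ c ≤ 272. For each c, b runs from ⌈(545 − c)/2⌉ up to c (then a = 545 − b − c satisfies 1 ≤ a ≤ b automatically), giving c − ⌈(545 − c)/2⌉ + 1 choices.
Summing over c: 1 + 3 + 4 + 6 + … + 135 + 136  (91 terms, c = 182, …, 272) = 6256
Check (closed form: nearest integer to p²/48 for even p, (p+3)²/48 for odd p): (545+3)²/48 = 548²/48 = 300304/48 ≈ 6256.33 → 6256

6256 triangles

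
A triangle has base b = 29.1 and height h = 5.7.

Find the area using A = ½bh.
A = ½·b·h = ½·29.1·5.7 = ½·165.87 = 82.935

Area = 82.935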